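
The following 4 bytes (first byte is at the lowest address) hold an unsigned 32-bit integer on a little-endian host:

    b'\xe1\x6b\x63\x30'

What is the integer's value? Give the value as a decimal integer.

811822049

Little-endian: lowest address holds the least-significant byte.
Reassemble most-significant byte first: 30 63 6B E1 → 0x30636BE1.
0x30636BE1 = 811822049.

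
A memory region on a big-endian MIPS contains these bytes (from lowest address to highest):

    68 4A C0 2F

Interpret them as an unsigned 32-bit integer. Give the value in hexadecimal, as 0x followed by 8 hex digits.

In big-endian order the high byte comes first in memory.
The bytes are already most-significant first: 0x684AC02F.

0x684AC02F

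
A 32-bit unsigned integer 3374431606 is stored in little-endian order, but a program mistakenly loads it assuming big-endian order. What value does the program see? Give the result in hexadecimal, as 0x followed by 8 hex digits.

0x76BD21C9

3374431606 in 32-bit hexadecimal is 0xC921BD76.
Stored little-endian, the bytes at ascending addresses are 76 BD 21 C9.
Read back as big-endian, the last byte is least significant, giving 0x76BD21C9.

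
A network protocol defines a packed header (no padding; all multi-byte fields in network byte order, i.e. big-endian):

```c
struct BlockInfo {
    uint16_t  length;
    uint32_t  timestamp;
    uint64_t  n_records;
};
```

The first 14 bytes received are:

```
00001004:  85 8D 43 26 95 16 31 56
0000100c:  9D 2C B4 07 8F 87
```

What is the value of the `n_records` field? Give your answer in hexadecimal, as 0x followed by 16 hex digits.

`n_records` follows `length` (2 B), `timestamp` (4 B), so it starts at offset 2 + 4 = 6 and occupies 8 bytes.
Bytes at offsets 6..13: 31 56 9D 2C B4 07 8F 87.
In big-endian order the high byte comes first in memory.
The bytes are already most-significant first: 0x31569D2CB4078F87.

0x31569D2CB4078F87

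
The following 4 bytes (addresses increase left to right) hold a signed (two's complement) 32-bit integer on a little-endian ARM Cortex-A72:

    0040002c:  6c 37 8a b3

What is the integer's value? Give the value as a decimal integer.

Little-endian: lowest address holds the least-significant byte.
Reassemble most-significant byte first: B3 8A 37 6C → 0xB38A376C.
Top bit is set, so as a signed 32-bit value this is 0xB38A376C − 2^32 = -1282787476.

-1282787476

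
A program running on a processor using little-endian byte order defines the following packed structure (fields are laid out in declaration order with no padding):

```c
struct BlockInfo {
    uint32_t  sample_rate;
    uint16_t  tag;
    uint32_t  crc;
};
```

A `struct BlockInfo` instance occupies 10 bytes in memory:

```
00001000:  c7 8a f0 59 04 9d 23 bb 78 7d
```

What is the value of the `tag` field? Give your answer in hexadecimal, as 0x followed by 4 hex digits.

0x9D04

`tag` follows `sample_rate` (4 bytes), so it starts at byte offset 4 and occupies 2 bytes.
Bytes at offsets 4..5: 04 9D.
In little-endian order the low byte comes first in memory.
Reassemble most-significant byte first: 9D 04 → 0x9D04.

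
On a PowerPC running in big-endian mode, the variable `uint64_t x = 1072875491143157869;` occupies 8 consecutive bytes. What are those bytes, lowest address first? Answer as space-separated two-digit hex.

0E E3 9E 93 29 CF 88 6D

1072875491143157869 in hexadecimal, padded to 64 bits, is 0x0EE39E9329CF886D.
Split into bytes (most-significant first): 0E E3 9E 93 29 CF 88 6D.
Big-endian: lowest address holds the most-significant byte.
So the memory order matches the most-significant-first order: 0E E3 9E 93 29 CF 88 6D.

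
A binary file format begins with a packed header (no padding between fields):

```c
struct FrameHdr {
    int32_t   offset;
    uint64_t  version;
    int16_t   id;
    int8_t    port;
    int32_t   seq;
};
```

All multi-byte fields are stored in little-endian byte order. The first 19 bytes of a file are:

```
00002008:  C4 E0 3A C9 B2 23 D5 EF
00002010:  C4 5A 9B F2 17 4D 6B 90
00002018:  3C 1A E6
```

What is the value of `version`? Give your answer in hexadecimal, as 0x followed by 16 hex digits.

0xF29B5AC4EFD523B2

`version` follows `offset` (4 bytes), so it starts at byte offset 4 and occupies 8 bytes.
Bytes at offsets 4..11: B2 23 D5 EF C4 5A 9B F2.
Little-endian stores the least-significant byte at the lowest address.
Reassemble most-significant byte first: F2 9B 5A C4 EF D5 23 B2 → 0xF29B5AC4EFD523B2.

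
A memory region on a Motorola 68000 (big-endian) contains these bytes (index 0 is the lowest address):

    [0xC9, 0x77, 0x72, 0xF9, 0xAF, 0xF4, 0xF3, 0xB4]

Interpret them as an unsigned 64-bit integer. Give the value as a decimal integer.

Big-endian stores the most-significant byte at the lowest address.
The bytes are already most-significant first: 0xC97772F9AFF4F3B4.
0xC97772F9AFF4F3B4 = 14517198340576572340.

14517198340576572340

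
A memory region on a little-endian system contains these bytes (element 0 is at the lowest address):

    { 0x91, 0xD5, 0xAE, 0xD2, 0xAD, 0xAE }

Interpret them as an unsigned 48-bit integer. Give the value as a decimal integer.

Little-endian: lowest address holds the least-significant byte.
Reassemble most-significant byte first: AE AD D2 AE D5 91 → 0xAEADD2AED591.
0xAEADD2AED591 = 192061587248529.

192061587248529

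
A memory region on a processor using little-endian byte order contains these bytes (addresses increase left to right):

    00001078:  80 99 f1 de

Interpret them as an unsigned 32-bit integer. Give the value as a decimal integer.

3740375424

In little-endian order the low byte comes first in memory.
Reassemble most-significant byte first: DE F1 99 80 → 0xDEF19980.
0xDEF19980 = 3740375424.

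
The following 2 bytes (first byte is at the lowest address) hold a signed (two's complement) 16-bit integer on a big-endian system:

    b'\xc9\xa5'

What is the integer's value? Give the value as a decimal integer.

-13915

In big-endian order the high byte comes first in memory.
The bytes are already most-significant first: 0xC9A5.
Top bit is set, so as a signed 16-bit value this is 0xC9A5 − 2^16 = -13915.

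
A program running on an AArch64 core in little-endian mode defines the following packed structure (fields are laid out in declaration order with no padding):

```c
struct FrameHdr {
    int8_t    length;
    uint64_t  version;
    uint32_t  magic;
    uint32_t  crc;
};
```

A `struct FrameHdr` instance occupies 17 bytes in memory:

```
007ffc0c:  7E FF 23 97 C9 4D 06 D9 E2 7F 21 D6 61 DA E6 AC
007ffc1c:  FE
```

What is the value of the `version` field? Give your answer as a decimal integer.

16346103253682299903

`version` follows `length` (1 byte), so it starts at byte offset 1 and occupies 8 bytes.
Bytes at offsets 1..8: FF 23 97 C9 4D 06 D9 E2.
In little-endian order the low byte comes first in memory.
Reassemble most-significant byte first: E2 D9 06 4D C9 97 23 FF → 0xE2D9064DC99723FF.
0xE2D9064DC99723FF = 16346103253682299903.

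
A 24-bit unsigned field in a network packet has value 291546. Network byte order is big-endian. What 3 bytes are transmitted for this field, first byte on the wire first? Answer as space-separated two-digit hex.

291546 in hexadecimal, padded to 24 bits, is 0x0472DA.
Split into bytes (most-significant first): 04 72 DA.
In big-endian order the high byte comes first in memory.
So the memory order matches the most-significant-first order: 04 72 DA.

04 72 DA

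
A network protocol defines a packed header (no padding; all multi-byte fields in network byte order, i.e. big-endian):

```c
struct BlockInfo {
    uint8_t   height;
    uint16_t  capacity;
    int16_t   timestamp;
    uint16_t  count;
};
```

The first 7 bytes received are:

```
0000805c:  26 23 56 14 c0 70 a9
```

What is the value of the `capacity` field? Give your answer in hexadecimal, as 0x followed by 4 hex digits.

`capacity` follows `height` (1 byte), so it starts at byte offset 1 and occupies 2 bytes.
Bytes at offsets 1..2: 23 56.
Big-endian: lowest address holds the most-significant byte.
The bytes are already most-significant first: 0x2356.

0x2356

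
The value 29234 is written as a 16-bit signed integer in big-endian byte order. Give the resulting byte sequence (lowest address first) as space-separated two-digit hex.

29234 in hexadecimal, padded to 16 bits, is 0x7232.
Split into bytes (most-significant first): 72 32.
Big-endian stores the most-significant byte at the lowest address.
So the memory order matches the most-significant-first order: 72 32.

72 32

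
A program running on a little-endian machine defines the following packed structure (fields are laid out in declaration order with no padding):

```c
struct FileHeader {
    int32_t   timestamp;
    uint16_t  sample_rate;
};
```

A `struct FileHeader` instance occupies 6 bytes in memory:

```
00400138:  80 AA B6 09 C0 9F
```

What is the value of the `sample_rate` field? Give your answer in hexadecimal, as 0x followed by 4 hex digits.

0x9FC0

`sample_rate` follows `timestamp` (4 bytes), so it starts at byte offset 4 and occupies 2 bytes.
Bytes at offsets 4..5: C0 9F.
Little-endian stores the least-significant byte at the lowest address.
Reassemble most-significant byte first: 9F C0 → 0x9FC0.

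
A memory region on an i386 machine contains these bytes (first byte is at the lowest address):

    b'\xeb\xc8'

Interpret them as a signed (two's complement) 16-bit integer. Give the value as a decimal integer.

Little-endian: lowest address holds the least-significant byte.
Reassemble most-significant byte first: C8 EB → 0xC8EB.
Top bit is set, so as a signed 16-bit value this is 0xC8EB − 2^16 = -14101.

-14101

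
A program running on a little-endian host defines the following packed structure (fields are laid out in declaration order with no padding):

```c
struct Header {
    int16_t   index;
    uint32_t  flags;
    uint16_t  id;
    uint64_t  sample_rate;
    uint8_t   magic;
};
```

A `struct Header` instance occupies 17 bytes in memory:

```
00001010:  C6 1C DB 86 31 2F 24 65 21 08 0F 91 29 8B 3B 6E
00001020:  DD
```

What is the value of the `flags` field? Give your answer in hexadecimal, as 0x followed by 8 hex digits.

`flags` follows `index` (2 bytes), so it starts at byte offset 2 and occupies 4 bytes.
Bytes at offsets 2..5: DB 86 31 2F.
In little-endian order the low byte comes first in memory.
Reassemble most-significant byte first: 2F 31 86 DB → 0x2F3186DB.

0x2F3186DB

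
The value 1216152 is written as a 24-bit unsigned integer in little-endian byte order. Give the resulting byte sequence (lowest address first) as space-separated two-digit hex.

98 8E 12

1216152 in hexadecimal, padded to 24 bits, is 0x128E98.
Split into bytes (most-significant first): 12 8E 98.
Little-endian stores the least-significant byte at the lowest address.
So at ascending addresses the bytes are 98 8E 12.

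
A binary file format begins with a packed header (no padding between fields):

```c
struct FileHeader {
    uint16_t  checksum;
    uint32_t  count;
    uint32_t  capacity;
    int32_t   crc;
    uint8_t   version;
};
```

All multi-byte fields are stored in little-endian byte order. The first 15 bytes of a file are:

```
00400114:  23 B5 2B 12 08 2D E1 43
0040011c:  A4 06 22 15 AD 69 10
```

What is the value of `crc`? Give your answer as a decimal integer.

`crc` follows `checksum` (2 B), `count` (4 B), `capacity` (4 B), so it starts at offset 2 + 4 + 4 = 10 and occupies 4 bytes.
Bytes at offsets 10..13: 22 15 AD 69.
Little-endian: lowest address holds the least-significant byte.
Reassemble most-significant byte first: 69 AD 15 22 → 0x69AD1522.
0x69AD1522 = 1772950818.

1772950818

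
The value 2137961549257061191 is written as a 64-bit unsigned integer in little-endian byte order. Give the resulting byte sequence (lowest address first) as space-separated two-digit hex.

2137961549257061191 in hexadecimal, padded to 64 bits, is 0x1DAB90B39EE93347.
Split into bytes (most-significant first): 1D AB 90 B3 9E E9 33 47.
Little-endian stores the least-significant byte at the lowest address.
So at ascending addresses the bytes are 47 33 E9 9E B3 90 AB 1D.

47 33 E9 9E B3 90 AB 1D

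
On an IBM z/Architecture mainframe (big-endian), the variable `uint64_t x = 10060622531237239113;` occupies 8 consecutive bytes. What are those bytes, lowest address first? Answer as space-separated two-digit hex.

8B 9E 82 E3 81 AF D9 49

10060622531237239113 in hexadecimal, padded to 64 bits, is 0x8B9E82E381AFD949.
Split into bytes (most-significant first): 8B 9E 82 E3 81 AF D9 49.
Big-endian: lowest address holds the most-significant byte.
So the memory order matches the most-significant-first order: 8B 9E 82 E3 81 AF D9 49.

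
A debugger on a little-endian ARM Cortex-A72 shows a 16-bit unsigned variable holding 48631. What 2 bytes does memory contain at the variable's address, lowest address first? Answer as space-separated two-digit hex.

48631 in hexadecimal, padded to 16 bits, is 0xBDF7.
Split into bytes (most-significant first): BD F7.
In little-endian order the low byte comes first in memory.
So at ascending addresses the bytes are F7 BD.

F7 BD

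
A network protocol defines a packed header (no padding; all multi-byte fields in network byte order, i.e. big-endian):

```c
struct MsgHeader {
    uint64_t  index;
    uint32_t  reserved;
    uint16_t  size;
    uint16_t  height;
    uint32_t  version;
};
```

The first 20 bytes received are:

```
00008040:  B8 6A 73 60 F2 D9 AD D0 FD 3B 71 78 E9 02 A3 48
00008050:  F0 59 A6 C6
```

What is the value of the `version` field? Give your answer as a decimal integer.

`version` follows `index` (8 B), `reserved` (4 B), `size` (2 B), `height` (2 B), so it starts at offset 8 + 4 + 2 + 2 = 16 and occupies 4 bytes.
Bytes at offsets 16..19: F0 59 A6 C6.
Big-endian: lowest address holds the most-significant byte.
The bytes are already most-significant first: 0xF059A6C6.
0xF059A6C6 = 4032407238.

4032407238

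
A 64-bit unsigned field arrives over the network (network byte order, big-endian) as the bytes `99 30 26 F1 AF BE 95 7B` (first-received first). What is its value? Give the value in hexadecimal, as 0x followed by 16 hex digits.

0x993026F1AFBE957B

In big-endian order the high byte comes first in memory.
The bytes are already most-significant first: 0x993026F1AFBE957B.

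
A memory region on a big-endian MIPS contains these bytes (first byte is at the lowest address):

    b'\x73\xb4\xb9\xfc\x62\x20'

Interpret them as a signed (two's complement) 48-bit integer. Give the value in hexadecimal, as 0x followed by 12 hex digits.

In big-endian order the high byte comes first in memory.
The bytes are already most-significant first: 0x73B4B9FC6220.

0x73B4B9FC6220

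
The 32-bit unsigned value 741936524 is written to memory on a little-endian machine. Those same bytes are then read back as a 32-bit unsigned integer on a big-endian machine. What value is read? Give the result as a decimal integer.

741936524 in 32-bit hexadecimal is 0x2C390D8C.
Stored little-endian, the bytes at ascending addresses are 8C 0D 39 2C.
Read back as big-endian, the last byte is least significant, giving 0x8C0D392C.
0x8C0D392C = 2349676844.

2349676844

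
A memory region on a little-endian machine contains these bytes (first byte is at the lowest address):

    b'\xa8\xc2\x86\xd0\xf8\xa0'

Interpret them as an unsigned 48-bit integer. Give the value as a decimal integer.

Little-endian: lowest address holds the least-significant byte.
Reassemble most-significant byte first: A0 F8 D0 86 C2 A8 → 0xA0F8D086C2A8.
0xA0F8D086C2A8 = 176990510826152.

176990510826152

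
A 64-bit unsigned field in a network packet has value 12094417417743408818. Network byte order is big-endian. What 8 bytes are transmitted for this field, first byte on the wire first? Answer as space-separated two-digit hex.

12094417417743408818 in hexadecimal, padded to 64 bits, is 0xA7D8008FFDE49EB2.
Split into bytes (most-significant first): A7 D8 00 8F FD E4 9E B2.
Big-endian: lowest address holds the most-significant byte.
So the memory order matches the most-significant-first order: A7 D8 00 8F FD E4 9E B2.

A7 D8 00 8F FD E4 9E B2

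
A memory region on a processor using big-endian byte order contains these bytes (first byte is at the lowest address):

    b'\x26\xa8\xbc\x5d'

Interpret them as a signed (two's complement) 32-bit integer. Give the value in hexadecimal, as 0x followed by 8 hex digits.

In big-endian order the high byte comes first in memory.
The bytes are already most-significant first: 0x26A8BC5D.

0x26A8BC5D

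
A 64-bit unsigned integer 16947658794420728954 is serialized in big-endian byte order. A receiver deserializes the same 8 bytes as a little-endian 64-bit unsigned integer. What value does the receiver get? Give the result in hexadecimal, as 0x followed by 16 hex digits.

16947658794420728954 in 64-bit hexadecimal is 0xEB322DE187F8F47A.
Stored big-endian, the bytes at ascending addresses are EB 32 2D E1 87 F8 F4 7A.
Read back as little-endian, the first byte is least significant, giving 0x7AF4F887E12D32EB.

0x7AF4F887E12D32EB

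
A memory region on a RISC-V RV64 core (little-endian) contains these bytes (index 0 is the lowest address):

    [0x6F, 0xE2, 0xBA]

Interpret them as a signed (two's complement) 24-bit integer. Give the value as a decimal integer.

Little-endian: lowest address holds the least-significant byte.
Reassemble most-significant byte first: BA E2 6F → 0xBAE26F.
Top bit is set, so as a signed 24-bit value this is 0xBAE26F − 2^24 = -4529553.

-4529553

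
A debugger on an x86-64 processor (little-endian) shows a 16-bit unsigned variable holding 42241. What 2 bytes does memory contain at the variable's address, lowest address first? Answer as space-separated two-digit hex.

42241 in hexadecimal, padded to 16 bits, is 0xA501.
Split into bytes (most-significant first): A5 01.
In little-endian order the low byte comes first in memory.
So at ascending addresses the bytes are 01 A5.

01 A5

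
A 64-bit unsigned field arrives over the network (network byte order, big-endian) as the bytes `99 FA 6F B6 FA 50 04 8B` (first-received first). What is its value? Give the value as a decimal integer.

11095303463654917259

Big-endian stores the most-significant byte at the lowest address.
The bytes are already most-significant first: 0x99FA6FB6FA50048B.
0x99FA6FB6FA50048B = 11095303463654917259.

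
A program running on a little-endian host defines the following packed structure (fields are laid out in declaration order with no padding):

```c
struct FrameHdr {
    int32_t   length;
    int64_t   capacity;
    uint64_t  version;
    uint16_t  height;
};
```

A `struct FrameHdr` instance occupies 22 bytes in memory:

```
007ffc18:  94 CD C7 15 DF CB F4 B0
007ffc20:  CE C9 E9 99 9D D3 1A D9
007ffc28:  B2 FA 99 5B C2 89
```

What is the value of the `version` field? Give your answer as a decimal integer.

6600582374941709213

`version` follows `length` (4 B), `capacity` (8 B), so it starts at offset 4 + 8 = 12 and occupies 8 bytes.
Bytes at offsets 12..19: 9D D3 1A D9 B2 FA 99 5B.
Little-endian: lowest address holds the least-significant byte.
Reassemble most-significant byte first: 5B 99 FA B2 D9 1A D3 9D → 0x5B99FAB2D91AD39D.
0x5B99FAB2D91AD39D = 6600582374941709213.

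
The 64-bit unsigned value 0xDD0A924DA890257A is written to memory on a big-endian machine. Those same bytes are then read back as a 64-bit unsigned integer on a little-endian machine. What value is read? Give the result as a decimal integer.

8801600099295824605

Stored big-endian, the bytes at ascending addresses are DD 0A 92 4D A8 90 25 7A.
Read back as little-endian, the first byte is least significant, giving 0x7A2590A84D920ADD.
0x7A2590A84D920ADD = 8801600099295824605.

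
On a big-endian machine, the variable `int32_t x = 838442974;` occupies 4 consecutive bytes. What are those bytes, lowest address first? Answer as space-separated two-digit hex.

31 F9 9F DE

838442974 in hexadecimal, padded to 32 bits, is 0x31F99FDE.
Split into bytes (most-significant first): 31 F9 9F DE.
In big-endian order the high byte comes first in memory.
So the memory order matches the most-significant-first order: 31 F9 9F DE.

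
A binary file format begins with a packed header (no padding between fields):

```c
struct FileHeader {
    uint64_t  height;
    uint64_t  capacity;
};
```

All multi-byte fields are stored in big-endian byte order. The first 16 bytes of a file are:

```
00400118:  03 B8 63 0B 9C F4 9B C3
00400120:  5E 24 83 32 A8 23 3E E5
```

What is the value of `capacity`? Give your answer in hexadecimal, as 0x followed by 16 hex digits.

`capacity` follows `height` (8 bytes), so it starts at byte offset 8 and occupies 8 bytes.
Bytes at offsets 8..15: 5E 24 83 32 A8 23 3E E5.
Big-endian: lowest address holds the most-significant byte.
The bytes are already most-significant first: 0x5E248332A8233EE5.

0x5E248332A8233EE5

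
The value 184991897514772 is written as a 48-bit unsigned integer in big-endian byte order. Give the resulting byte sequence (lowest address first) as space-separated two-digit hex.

184991897514772 in hexadecimal, padded to 48 bits, is 0xA83FC8567314.
Split into bytes (most-significant first): A8 3F C8 56 73 14.
Big-endian stores the most-significant byte at the lowest address.
So the memory order matches the most-significant-first order: A8 3F C8 56 73 14.

A8 3F C8 56 73 14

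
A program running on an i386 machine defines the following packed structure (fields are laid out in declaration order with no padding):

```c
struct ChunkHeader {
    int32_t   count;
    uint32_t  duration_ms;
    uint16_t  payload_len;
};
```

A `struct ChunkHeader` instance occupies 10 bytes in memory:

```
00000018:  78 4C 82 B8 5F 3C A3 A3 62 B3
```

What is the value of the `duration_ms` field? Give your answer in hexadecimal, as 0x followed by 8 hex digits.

0xA3A33C5F

`duration_ms` follows `count` (4 bytes), so it starts at byte offset 4 and occupies 4 bytes.
Bytes at offsets 4..7: 5F 3C A3 A3.
Little-endian: lowest address holds the least-significant byte.
Reassemble most-significant byte first: A3 A3 3C 5F → 0xA3A33C5F.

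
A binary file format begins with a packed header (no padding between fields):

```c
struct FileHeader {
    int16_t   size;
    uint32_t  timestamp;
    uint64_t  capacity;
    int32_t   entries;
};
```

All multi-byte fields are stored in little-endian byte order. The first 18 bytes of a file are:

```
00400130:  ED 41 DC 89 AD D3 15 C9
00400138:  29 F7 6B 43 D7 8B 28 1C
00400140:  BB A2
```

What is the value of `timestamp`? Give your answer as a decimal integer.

3551365596

`timestamp` follows `size` (2 bytes), so it starts at byte offset 2 and occupies 4 bytes.
Bytes at offsets 2..5: DC 89 AD D3.
In little-endian order the low byte comes first in memory.
Reassemble most-significant byte first: D3 AD 89 DC → 0xD3AD89DC.
0xD3AD89DC = 3551365596.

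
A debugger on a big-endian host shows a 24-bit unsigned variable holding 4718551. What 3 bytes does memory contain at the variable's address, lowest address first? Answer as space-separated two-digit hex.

47 FF D7

4718551 in hexadecimal, padded to 24 bits, is 0x47FFD7.
Split into bytes (most-significant first): 47 FF D7.
Big-endian stores the most-significant byte at the lowest address.
So the memory order matches the most-significant-first order: 47 FF D7.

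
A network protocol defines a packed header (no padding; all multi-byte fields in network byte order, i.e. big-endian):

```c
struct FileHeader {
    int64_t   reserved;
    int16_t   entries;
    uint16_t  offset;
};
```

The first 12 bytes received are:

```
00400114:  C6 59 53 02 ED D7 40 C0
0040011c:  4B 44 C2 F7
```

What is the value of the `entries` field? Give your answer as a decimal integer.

`entries` follows `reserved` (8 bytes), so it starts at byte offset 8 and occupies 2 bytes.
Bytes at offsets 8..9: 4B 44.
In big-endian order the high byte comes first in memory.
The bytes are already most-significant first: 0x4B44.
0x4B44 = 19268.

19268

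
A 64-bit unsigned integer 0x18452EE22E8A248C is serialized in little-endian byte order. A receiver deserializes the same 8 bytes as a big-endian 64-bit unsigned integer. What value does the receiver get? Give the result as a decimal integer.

Stored little-endian, the bytes at ascending addresses are 8C 24 8A 2E E2 2E 45 18.
Read back as big-endian, the last byte is least significant, giving 0x8C248A2EE22E4518.
0x8C248A2EE22E4518 = 10098348198439306520.

10098348198439306520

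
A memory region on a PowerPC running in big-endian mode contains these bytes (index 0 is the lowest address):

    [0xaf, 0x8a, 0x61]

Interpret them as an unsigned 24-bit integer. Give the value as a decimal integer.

11504225

Big-endian: lowest address holds the most-significant byte.
The bytes are already most-significant first: 0xAF8A61.
0xAF8A61 = 11504225.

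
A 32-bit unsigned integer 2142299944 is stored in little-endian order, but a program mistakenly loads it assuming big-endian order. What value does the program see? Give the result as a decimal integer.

686272639

2142299944 in 32-bit hexadecimal is 0x7FB0E728.
Stored little-endian, the bytes at ascending addresses are 28 E7 B0 7F.
Read back as big-endian, the last byte is least significant, giving 0x28E7B07F.
0x28E7B07F = 686272639.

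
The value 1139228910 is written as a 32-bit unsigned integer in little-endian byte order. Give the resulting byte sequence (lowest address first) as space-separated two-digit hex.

EE 40 E7 43

1139228910 in hexadecimal, padded to 32 bits, is 0x43E740EE.
Split into bytes (most-significant first): 43 E7 40 EE.
Little-endian: lowest address holds the least-significant byte.
So at ascending addresses the bytes are EE 40 E7 43.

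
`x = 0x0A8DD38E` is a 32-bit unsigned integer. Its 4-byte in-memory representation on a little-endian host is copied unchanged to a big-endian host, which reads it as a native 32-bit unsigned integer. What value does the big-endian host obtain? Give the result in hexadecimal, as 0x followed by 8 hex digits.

0x8ED38D0A

Stored little-endian, the bytes at ascending addresses are 8E D3 8D 0A.
Read back as big-endian, the last byte is least significant, giving 0x8ED38D0A.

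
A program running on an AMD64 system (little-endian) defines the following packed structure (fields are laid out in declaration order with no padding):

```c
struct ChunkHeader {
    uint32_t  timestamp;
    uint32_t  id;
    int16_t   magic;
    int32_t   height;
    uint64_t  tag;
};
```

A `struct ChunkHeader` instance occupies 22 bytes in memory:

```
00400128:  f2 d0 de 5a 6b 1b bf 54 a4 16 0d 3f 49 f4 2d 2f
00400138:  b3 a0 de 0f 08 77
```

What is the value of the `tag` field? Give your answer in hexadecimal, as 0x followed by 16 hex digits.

`tag` follows `timestamp` (4 B), `id` (4 B), `magic` (2 B), `height` (4 B), so it starts at offset 4 + 4 + 2 + 4 = 14 and occupies 8 bytes.
Bytes at offsets 14..21: 2D 2F B3 A0 DE 0F 08 77.
In little-endian order the low byte comes first in memory.
Reassemble most-significant byte first: 77 08 0F DE A0 B3 2F 2D → 0x77080FDEA0B32F2D.

0x77080FDEA0B32F2D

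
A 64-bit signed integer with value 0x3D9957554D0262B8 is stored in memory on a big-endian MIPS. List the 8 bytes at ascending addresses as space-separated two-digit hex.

3D 99 57 55 4D 02 62 B8

Split into bytes (most-significant first): 3D 99 57 55 4D 02 62 B8.
In big-endian order the high byte comes first in memory.
So the memory order matches the most-significant-first order: 3D 99 57 55 4D 02 62 B8.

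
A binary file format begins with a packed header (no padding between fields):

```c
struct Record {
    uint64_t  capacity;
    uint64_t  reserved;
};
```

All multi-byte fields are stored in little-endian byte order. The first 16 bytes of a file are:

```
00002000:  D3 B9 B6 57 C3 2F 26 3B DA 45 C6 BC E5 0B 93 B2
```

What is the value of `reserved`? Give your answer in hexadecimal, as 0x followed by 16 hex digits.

`reserved` follows `capacity` (8 bytes), so it starts at byte offset 8 and occupies 8 bytes.
Bytes at offsets 8..15: DA 45 C6 BC E5 0B 93 B2.
In little-endian order the low byte comes first in memory.
Reassemble most-significant byte first: B2 93 0B E5 BC C6 45 DA → 0xB2930BE5BCC645DA.

0xB2930BE5BCC645DA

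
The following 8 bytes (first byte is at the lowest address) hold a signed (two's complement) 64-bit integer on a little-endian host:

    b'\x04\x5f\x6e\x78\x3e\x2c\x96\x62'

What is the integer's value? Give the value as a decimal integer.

Little-endian stores the least-significant byte at the lowest address.
Reassemble most-significant byte first: 62 96 2C 3E 78 6E 5F 04 → 0x62962C3E786E5F04.
0x62962C3E786E5F04 = 7103914109043629828.

7103914109043629828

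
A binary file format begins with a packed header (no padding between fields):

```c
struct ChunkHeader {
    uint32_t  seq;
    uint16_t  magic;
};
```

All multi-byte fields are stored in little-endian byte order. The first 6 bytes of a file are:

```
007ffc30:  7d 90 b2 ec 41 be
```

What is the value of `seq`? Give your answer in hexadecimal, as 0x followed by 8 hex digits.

0xECB2907D

`seq` is the first field, at byte offset 0, occupying 4 bytes.
Bytes at offsets 0..3: 7D 90 B2 EC.
Little-endian stores the least-significant byte at the lowest address.
Reassemble most-significant byte first: EC B2 90 7D → 0xECB2907D.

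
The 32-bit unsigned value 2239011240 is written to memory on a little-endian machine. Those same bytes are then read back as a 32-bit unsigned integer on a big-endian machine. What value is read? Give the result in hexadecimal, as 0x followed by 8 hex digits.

0xA8997485

2239011240 in 32-bit hexadecimal is 0x857499A8.
Stored little-endian, the bytes at ascending addresses are A8 99 74 85.
Read back as big-endian, the last byte is least significant, giving 0xA8997485.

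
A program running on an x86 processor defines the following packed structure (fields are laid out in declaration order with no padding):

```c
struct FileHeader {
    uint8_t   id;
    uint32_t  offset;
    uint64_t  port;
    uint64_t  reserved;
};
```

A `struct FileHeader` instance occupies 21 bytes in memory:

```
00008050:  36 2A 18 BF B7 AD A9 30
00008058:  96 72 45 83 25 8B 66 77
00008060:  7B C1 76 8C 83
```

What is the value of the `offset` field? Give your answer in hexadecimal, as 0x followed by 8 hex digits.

`offset` follows `id` (1 byte), so it starts at byte offset 1 and occupies 4 bytes.
Bytes at offsets 1..4: 2A 18 BF B7.
Little-endian stores the least-significant byte at the lowest address.
Reassemble most-significant byte first: B7 BF 18 2A → 0xB7BF182A.

0xB7BF182A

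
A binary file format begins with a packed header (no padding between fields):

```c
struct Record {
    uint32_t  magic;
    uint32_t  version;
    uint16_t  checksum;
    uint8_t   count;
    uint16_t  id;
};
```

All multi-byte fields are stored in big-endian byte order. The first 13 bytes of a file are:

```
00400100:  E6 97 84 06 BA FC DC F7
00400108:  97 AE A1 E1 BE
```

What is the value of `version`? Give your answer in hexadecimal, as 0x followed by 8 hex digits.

`version` follows `magic` (4 bytes), so it starts at byte offset 4 and occupies 4 bytes.
Bytes at offsets 4..7: BA FC DC F7.
Big-endian: lowest address holds the most-significant byte.
The bytes are already most-significant first: 0xBAFCDCF7.

0xBAFCDCF7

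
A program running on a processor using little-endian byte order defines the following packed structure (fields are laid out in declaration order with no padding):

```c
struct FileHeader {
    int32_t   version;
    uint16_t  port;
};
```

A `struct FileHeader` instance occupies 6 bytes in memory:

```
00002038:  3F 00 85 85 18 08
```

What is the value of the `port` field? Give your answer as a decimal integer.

2072

`port` follows `version` (4 bytes), so it starts at byte offset 4 and occupies 2 bytes.
Bytes at offsets 4..5: 18 08.
Little-endian: lowest address holds the least-significant byte.
Reassemble most-significant byte first: 08 18 → 0x0818.
0x0818 = 2072.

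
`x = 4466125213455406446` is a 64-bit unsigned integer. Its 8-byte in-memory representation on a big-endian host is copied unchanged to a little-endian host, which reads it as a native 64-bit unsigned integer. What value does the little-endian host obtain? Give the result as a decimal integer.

7986408356910594621

4466125213455406446 in 64-bit hexadecimal is 0x3DFADD38166CD56E.
Stored big-endian, the bytes at ascending addresses are 3D FA DD 38 16 6C D5 6E.
Read back as little-endian, the first byte is least significant, giving 0x6ED56C1638DDFA3D.
0x6ED56C1638DDFA3D = 7986408356910594621.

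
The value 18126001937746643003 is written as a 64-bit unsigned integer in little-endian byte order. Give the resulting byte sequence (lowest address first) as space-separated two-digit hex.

3B 48 6E 09 BA 7E 8C FB

18126001937746643003 in hexadecimal, padded to 64 bits, is 0xFB8C7EBA096E483B.
Split into bytes (most-significant first): FB 8C 7E BA 09 6E 48 3B.
Little-endian stores the least-significant byte at the lowest address.
So at ascending addresses the bytes are 3B 48 6E 09 BA 7E 8C FB.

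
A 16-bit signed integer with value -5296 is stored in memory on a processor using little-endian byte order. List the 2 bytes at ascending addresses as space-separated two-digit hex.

50 EB

Two's complement of -5296 in 16 bits: 5296 = 0x14B0; invert → 0xEB4F; add 1 → 0xEB50.
Split into bytes (most-significant first): EB 50.
Little-endian: lowest address holds the least-significant byte.
So at ascending addresses the bytes are 50 EB.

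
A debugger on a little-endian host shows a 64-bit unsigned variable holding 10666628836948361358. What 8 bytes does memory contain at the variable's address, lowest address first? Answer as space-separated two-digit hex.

10666628836948361358 in hexadecimal, padded to 64 bits, is 0x94077A69B93EC08E.
Split into bytes (most-significant first): 94 07 7A 69 B9 3E C0 8E.
Little-endian stores the least-significant byte at the lowest address.
So at ascending addresses the bytes are 8E C0 3E B9 69 7A 07 94.

8E C0 3E B9 69 7A 07 94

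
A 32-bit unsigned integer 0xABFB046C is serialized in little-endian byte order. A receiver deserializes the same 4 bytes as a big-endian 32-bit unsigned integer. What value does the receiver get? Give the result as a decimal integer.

Stored little-endian, the bytes at ascending addresses are 6C 04 FB AB.
Read back as big-endian, the last byte is least significant, giving 0x6C04FBAB.
0x6C04FBAB = 1812265899.

1812265899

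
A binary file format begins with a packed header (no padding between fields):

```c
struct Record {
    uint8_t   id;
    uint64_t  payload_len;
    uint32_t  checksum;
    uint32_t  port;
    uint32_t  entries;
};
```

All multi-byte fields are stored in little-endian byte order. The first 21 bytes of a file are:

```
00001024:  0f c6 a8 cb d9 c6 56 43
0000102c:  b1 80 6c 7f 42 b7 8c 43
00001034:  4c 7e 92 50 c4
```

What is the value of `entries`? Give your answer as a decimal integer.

3293614718

`entries` follows `id` (1 B), `payload_len` (8 B), `checksum` (4 B), `port` (4 B), so it starts at offset 1 + 8 + 4 + 4 = 17 and occupies 4 bytes.
Bytes at offsets 17..20: 7E 92 50 C4.
Little-endian: lowest address holds the least-significant byte.
Reassemble most-significant byte first: C4 50 92 7E → 0xC450927E.
0xC450927E = 3293614718.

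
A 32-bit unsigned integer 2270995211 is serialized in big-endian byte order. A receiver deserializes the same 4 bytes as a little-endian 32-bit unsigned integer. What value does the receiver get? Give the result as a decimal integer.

2270995211 in 32-bit hexadecimal is 0x875CA30B.
Stored big-endian, the bytes at ascending addresses are 87 5C A3 0B.
Read back as little-endian, the first byte is least significant, giving 0x0BA35C87.
0x0BA35C87 = 195255431.

195255431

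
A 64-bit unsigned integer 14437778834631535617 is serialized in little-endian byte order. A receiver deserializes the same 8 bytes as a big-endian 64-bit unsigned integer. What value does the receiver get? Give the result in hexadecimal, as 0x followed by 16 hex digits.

0x01ACDDFF5A4B5DC8

14437778834631535617 in 64-bit hexadecimal is 0xC85D4B5AFFDDAC01.
Stored little-endian, the bytes at ascending addresses are 01 AC DD FF 5A 4B 5D C8.
Read back as big-endian, the last byte is least significant, giving 0x01ACDDFF5A4B5DC8.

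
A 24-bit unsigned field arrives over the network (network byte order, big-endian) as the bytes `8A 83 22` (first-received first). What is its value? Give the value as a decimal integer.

Big-endian: lowest address holds the most-significant byte.
The bytes are already most-significant first: 0x8A8322.
0x8A8322 = 9077538.

9077538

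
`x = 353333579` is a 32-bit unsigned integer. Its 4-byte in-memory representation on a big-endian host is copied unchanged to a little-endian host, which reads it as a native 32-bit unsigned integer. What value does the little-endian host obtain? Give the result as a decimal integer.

353333579 in 32-bit hexadecimal is 0x150F714B.
Stored big-endian, the bytes at ascending addresses are 15 0F 71 4B.
Read back as little-endian, the first byte is least significant, giving 0x4B710F15.
0x4B710F15 = 1265700629.

1265700629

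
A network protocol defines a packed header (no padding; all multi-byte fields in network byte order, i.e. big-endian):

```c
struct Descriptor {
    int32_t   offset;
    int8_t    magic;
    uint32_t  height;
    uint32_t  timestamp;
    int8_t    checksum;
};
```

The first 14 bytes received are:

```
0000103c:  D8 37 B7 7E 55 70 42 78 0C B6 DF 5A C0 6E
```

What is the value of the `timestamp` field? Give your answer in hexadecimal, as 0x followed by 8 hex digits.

`timestamp` follows `offset` (4 B), `magic` (1 B), `height` (4 B), so it starts at offset 4 + 1 + 4 = 9 and occupies 4 bytes.
Bytes at offsets 9..12: B6 DF 5A C0.
Big-endian: lowest address holds the most-significant byte.
The bytes are already most-significant first: 0xB6DF5AC0.

0xB6DF5AC0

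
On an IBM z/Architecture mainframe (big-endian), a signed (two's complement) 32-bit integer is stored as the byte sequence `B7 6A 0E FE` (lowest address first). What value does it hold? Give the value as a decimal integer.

-1217786114

Big-endian: lowest address holds the most-significant byte.
The bytes are already most-significant first: 0xB76A0EFE.
Top bit is set, so as a signed 32-bit value this is 0xB76A0EFE − 2^32 = -1217786114.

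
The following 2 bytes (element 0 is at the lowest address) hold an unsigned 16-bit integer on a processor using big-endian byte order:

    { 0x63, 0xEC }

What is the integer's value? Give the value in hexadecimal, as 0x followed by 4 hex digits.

In big-endian order the high byte comes first in memory.
The bytes are already most-significant first: 0x63EC.

0x63EC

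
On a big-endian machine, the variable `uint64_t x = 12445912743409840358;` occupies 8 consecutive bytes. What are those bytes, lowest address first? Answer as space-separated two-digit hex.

12445912743409840358 in hexadecimal, padded to 64 bits, is 0xACB8C3B2E87370E6.
Split into bytes (most-significant first): AC B8 C3 B2 E8 73 70 E6.
Big-endian: lowest address holds the most-significant byte.
So the memory order matches the most-significant-first order: AC B8 C3 B2 E8 73 70 E6.

AC B8 C3 B2 E8 73 70 E6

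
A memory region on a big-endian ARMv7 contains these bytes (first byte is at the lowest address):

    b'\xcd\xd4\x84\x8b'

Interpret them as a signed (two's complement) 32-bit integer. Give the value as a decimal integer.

-841710453

In big-endian order the high byte comes first in memory.
The bytes are already most-significant first: 0xCDD4848B.
Top bit is set, so as a signed 32-bit value this is 0xCDD4848B − 2^32 = -841710453.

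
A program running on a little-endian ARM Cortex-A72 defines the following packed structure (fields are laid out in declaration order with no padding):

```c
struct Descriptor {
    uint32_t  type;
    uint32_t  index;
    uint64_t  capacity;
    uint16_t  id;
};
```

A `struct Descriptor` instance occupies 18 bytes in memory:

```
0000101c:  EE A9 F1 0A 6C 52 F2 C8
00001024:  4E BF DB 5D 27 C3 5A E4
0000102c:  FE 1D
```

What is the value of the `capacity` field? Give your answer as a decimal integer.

16454678762397351758

`capacity` follows `type` (4 B), `index` (4 B), so it starts at offset 4 + 4 = 8 and occupies 8 bytes.
Bytes at offsets 8..15: 4E BF DB 5D 27 C3 5A E4.
Little-endian stores the least-significant byte at the lowest address.
Reassemble most-significant byte first: E4 5A C3 27 5D DB BF 4E → 0xE45AC3275DDBBF4E.
0xE45AC3275DDBBF4E = 16454678762397351758.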